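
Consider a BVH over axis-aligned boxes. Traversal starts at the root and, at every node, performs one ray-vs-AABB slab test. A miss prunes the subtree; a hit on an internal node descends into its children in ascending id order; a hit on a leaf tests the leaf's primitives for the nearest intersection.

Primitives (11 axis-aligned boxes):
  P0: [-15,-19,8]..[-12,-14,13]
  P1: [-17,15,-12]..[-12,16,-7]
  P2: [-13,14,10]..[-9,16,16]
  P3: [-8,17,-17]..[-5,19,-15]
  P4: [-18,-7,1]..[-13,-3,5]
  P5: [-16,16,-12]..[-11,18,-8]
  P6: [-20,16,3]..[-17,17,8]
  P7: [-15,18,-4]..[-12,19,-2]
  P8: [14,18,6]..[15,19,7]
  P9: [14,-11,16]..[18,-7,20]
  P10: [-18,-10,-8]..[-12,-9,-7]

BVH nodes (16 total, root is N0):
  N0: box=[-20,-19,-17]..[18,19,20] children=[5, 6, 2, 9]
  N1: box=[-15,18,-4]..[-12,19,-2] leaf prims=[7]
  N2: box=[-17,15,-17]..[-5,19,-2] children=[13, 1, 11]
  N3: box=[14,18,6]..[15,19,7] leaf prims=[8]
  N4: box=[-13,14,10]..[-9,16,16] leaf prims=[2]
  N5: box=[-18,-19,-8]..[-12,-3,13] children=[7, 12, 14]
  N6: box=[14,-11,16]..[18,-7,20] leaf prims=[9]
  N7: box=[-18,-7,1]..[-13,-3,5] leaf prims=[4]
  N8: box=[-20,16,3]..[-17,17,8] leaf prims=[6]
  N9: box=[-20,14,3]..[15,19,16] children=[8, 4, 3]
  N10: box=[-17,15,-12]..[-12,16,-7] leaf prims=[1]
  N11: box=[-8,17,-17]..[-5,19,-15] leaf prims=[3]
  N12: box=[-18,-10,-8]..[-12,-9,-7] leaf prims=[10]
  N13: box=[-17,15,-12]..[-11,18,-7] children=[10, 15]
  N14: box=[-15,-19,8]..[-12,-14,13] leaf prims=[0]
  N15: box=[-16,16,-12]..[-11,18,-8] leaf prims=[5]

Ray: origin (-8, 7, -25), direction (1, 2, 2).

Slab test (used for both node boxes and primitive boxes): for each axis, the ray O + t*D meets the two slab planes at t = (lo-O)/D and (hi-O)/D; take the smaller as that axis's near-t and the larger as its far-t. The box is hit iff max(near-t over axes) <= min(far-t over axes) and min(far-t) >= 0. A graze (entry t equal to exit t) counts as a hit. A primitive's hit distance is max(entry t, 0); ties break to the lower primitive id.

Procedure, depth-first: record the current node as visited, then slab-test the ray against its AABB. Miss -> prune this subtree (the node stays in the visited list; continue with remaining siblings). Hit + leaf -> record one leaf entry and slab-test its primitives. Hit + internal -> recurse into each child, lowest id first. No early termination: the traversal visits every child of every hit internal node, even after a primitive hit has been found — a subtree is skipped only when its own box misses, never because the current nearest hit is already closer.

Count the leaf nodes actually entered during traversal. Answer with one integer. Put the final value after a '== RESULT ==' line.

Trace the traversal:
N0 x:[-12,26] y:[-13,6] z:[4,45/2] -> hit [4,6], descend [2, 5, 6, 9]
  N2 x:[-9,3] y:[4,6] z:[4,23/2] -> miss, prune
  N5 x:[-10,-4] y:[-13,-5] z:[17/2,19] -> miss, prune
  N6 x:[22,26] y:[-9,-7] z:[41/2,45/2] -> miss, prune
  N9 x:[-12,23] y:[7/2,6] z:[14,41/2] -> miss, prune

Summary -> nodes [0, 2, 5, 6, 9]; box-tests=5; leaf-entries=0; first=miss

== RESULT ==
0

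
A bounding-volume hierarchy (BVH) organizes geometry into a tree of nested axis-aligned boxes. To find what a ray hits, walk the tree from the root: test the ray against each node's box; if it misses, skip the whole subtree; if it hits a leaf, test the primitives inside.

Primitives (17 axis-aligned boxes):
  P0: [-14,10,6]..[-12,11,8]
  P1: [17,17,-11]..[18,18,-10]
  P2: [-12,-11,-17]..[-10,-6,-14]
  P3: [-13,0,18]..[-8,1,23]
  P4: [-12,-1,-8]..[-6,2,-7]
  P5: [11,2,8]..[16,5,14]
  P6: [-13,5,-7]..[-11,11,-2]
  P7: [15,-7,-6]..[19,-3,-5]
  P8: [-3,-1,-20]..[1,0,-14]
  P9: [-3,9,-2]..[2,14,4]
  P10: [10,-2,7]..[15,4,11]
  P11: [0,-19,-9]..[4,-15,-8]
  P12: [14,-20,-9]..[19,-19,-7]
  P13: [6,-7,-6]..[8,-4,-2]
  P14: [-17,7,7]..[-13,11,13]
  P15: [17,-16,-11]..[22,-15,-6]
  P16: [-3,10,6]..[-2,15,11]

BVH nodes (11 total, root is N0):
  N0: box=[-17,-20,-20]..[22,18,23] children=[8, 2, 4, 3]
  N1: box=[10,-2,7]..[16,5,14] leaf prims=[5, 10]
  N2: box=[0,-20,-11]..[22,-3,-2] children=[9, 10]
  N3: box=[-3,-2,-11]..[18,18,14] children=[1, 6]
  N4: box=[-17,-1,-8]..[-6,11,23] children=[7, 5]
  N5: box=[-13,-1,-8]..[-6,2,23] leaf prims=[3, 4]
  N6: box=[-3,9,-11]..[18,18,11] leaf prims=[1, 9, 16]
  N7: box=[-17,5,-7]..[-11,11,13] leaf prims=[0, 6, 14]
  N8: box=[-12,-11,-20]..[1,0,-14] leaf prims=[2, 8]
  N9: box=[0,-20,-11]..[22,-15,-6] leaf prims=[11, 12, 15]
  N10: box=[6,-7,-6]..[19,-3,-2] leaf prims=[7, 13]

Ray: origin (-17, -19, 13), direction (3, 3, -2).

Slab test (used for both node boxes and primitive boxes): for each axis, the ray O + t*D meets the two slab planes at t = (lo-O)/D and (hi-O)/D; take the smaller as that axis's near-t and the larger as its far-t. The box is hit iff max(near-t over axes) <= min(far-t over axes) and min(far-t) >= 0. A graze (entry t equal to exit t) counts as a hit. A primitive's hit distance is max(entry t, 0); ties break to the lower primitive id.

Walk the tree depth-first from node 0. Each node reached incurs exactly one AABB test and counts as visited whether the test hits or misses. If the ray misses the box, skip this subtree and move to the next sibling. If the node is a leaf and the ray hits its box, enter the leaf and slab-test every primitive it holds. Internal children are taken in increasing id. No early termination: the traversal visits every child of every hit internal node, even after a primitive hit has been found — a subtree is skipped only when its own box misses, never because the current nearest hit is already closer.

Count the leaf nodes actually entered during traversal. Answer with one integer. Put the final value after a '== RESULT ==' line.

Trace the traversal:
N0 x:[0,13] y:[-1/3,37/3] z:[-5,33/2] -> hit [0,37/3], descend [2, 3, 4, 8]
  N2 x:[17/3,13] y:[-1/3,16/3] z:[15/2,12] -> miss, prune
  N3 x:[14/3,35/3] y:[17/3,37/3] z:[-1/2,12] -> hit [17/3,35/3], descend [1, 6]
    N1 x:[9,11] y:[17/3,8] z:[-1/2,3] -> miss, prune
    N6 x:[14/3,35/3] y:[28/3,37/3] z:[1,12] -> hit [28/3,35/3] leaf, test {P1(miss), P9(miss), P16(miss)}
  N4 x:[0,11/3] y:[6,10] z:[-5,21/2] -> miss, prune
  N8 x:[5/3,6] y:[8/3,19/3] z:[27/2,33/2] -> miss, prune

7 AABB tests over nodes [0, 2, 3, 1, 6, 4, 8]; 1 leaf entered; closest miss.

== RESULT ==
1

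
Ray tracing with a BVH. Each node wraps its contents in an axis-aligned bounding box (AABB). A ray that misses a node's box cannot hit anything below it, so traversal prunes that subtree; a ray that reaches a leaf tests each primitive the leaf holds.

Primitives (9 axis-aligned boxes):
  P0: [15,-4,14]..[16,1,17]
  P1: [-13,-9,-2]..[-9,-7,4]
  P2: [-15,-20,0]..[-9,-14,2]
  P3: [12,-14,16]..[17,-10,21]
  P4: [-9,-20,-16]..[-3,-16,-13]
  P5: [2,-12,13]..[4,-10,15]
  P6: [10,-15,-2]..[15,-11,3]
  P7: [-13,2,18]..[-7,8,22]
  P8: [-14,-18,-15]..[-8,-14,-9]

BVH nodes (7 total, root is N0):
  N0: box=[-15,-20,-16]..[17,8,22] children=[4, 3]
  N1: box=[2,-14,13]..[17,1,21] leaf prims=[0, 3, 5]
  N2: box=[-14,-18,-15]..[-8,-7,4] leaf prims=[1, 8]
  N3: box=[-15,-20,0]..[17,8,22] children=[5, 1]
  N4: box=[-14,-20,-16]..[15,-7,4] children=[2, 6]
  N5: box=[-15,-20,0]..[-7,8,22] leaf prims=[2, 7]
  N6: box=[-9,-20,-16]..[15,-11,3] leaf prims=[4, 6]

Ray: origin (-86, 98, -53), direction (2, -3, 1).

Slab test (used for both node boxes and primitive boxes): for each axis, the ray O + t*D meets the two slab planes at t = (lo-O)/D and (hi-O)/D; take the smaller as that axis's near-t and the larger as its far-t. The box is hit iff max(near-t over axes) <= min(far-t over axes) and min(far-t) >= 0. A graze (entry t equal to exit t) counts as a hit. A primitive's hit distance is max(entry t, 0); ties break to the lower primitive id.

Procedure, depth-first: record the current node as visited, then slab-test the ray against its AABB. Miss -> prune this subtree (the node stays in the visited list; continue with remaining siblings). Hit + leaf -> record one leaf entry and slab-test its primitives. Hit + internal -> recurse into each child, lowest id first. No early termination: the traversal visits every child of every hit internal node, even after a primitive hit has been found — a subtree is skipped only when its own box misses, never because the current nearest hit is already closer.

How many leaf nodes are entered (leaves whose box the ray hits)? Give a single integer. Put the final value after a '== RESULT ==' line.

Trace the traversal:
N0 x:[71/2,103/2] y:[30,118/3] z:[37,75] -> hit [37,118/3], descend [3, 4]
  N3 x:[71/2,103/2] y:[30,118/3] z:[53,75] -> miss, prune
  N4 x:[36,101/2] y:[35,118/3] z:[37,57] -> hit [37,118/3], descend [2, 6]
    N2 x:[36,39] y:[35,116/3] z:[38,57] -> hit [38,116/3] leaf, test {P1(miss), P8@t=38}
    N6 x:[77/2,101/2] y:[109/3,118/3] z:[37,56] -> hit [77/2,118/3] leaf, test {P4@t=77/2, P6(miss)}

Summary -> nodes [0, 3, 4, 2, 6]; box-tests=5; leaf-entries=2; first=P8

== RESULT ==
2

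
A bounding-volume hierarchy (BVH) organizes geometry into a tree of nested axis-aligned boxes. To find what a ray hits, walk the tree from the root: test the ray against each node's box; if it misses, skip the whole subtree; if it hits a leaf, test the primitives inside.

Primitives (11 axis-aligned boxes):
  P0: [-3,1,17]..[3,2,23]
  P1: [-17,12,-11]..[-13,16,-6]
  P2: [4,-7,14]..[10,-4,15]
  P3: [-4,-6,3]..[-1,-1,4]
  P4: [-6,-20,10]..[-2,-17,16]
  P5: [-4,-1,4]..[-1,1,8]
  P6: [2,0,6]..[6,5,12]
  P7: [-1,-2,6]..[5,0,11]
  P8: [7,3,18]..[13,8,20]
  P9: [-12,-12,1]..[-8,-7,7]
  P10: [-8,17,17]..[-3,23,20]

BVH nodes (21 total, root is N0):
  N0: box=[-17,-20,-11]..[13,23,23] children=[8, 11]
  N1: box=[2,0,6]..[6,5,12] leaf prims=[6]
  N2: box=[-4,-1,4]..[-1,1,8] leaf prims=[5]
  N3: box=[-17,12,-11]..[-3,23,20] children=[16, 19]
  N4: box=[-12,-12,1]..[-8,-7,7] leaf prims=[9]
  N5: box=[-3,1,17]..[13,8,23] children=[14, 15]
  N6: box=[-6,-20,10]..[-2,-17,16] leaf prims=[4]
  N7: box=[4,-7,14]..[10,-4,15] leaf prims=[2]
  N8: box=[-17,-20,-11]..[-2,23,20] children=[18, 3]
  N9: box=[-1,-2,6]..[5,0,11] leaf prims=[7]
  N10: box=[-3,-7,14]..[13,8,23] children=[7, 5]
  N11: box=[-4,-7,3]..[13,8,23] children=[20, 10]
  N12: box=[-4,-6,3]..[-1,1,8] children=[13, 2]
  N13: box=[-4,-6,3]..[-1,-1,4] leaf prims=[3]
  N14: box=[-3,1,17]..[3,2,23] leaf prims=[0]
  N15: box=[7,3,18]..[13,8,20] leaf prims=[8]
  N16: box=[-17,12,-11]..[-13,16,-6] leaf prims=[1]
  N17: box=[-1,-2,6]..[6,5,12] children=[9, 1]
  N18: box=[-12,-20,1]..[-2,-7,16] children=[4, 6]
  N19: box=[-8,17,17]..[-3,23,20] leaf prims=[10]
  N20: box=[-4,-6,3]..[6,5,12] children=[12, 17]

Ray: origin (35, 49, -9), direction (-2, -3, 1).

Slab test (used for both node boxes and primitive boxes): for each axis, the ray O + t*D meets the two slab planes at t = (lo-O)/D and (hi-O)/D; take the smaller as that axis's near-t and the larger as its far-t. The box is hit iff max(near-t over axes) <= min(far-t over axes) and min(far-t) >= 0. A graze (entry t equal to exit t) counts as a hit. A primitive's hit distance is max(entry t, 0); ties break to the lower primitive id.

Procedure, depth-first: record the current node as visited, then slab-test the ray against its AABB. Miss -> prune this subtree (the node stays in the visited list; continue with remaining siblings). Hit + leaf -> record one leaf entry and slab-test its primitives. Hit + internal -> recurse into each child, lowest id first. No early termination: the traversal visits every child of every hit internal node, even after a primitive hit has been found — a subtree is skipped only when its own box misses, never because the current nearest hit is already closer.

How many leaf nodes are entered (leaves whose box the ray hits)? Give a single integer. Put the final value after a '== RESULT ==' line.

Trace the traversal:
N0 x:[11,26] y:[26/3,23] z:[-2,32] -> hit [11,23], descend [8, 11]
  N8 x:[37/2,26] y:[26/3,23] z:[-2,29] -> hit [37/2,23], descend [3, 18]
    N3 x:[19,26] y:[26/3,37/3] z:[-2,29] -> miss, prune
    N18 x:[37/2,47/2] y:[56/3,23] z:[10,25] -> hit [56/3,23], descend [4, 6]
      N4 x:[43/2,47/2] y:[56/3,61/3] z:[10,16] -> miss, prune
      N6 x:[37/2,41/2] y:[22,23] z:[19,25] -> miss, prune
  N11 x:[11,39/2] y:[41/3,56/3] z:[12,32] -> hit [41/3,56/3], descend [10, 20]
    N10 x:[11,19] y:[41/3,56/3] z:[23,32] -> miss, prune
    N20 x:[29/2,39/2] y:[44/3,55/3] z:[12,21] -> hit [44/3,55/3], descend [12, 17]
      N12 x:[18,39/2] y:[16,55/3] z:[12,17] -> miss, prune
      N17 x:[29/2,18] y:[44/3,17] z:[15,21] -> hit [15,17], descend [1, 9]
        N1 x:[29/2,33/2] y:[44/3,49/3] z:[15,21] -> hit [15,49/3] leaf, test {P6@t=15}
        N9 x:[15,18] y:[49/3,17] z:[15,20] -> hit [49/3,17] leaf, test {P7@t=49/3}

Visited [0, 8, 3, 18, 4, 6, 11, 10, 20, 12, 17, 1, 9]. Tests: 13 box, 2 leaf. Nearest: P6.

== RESULT ==
2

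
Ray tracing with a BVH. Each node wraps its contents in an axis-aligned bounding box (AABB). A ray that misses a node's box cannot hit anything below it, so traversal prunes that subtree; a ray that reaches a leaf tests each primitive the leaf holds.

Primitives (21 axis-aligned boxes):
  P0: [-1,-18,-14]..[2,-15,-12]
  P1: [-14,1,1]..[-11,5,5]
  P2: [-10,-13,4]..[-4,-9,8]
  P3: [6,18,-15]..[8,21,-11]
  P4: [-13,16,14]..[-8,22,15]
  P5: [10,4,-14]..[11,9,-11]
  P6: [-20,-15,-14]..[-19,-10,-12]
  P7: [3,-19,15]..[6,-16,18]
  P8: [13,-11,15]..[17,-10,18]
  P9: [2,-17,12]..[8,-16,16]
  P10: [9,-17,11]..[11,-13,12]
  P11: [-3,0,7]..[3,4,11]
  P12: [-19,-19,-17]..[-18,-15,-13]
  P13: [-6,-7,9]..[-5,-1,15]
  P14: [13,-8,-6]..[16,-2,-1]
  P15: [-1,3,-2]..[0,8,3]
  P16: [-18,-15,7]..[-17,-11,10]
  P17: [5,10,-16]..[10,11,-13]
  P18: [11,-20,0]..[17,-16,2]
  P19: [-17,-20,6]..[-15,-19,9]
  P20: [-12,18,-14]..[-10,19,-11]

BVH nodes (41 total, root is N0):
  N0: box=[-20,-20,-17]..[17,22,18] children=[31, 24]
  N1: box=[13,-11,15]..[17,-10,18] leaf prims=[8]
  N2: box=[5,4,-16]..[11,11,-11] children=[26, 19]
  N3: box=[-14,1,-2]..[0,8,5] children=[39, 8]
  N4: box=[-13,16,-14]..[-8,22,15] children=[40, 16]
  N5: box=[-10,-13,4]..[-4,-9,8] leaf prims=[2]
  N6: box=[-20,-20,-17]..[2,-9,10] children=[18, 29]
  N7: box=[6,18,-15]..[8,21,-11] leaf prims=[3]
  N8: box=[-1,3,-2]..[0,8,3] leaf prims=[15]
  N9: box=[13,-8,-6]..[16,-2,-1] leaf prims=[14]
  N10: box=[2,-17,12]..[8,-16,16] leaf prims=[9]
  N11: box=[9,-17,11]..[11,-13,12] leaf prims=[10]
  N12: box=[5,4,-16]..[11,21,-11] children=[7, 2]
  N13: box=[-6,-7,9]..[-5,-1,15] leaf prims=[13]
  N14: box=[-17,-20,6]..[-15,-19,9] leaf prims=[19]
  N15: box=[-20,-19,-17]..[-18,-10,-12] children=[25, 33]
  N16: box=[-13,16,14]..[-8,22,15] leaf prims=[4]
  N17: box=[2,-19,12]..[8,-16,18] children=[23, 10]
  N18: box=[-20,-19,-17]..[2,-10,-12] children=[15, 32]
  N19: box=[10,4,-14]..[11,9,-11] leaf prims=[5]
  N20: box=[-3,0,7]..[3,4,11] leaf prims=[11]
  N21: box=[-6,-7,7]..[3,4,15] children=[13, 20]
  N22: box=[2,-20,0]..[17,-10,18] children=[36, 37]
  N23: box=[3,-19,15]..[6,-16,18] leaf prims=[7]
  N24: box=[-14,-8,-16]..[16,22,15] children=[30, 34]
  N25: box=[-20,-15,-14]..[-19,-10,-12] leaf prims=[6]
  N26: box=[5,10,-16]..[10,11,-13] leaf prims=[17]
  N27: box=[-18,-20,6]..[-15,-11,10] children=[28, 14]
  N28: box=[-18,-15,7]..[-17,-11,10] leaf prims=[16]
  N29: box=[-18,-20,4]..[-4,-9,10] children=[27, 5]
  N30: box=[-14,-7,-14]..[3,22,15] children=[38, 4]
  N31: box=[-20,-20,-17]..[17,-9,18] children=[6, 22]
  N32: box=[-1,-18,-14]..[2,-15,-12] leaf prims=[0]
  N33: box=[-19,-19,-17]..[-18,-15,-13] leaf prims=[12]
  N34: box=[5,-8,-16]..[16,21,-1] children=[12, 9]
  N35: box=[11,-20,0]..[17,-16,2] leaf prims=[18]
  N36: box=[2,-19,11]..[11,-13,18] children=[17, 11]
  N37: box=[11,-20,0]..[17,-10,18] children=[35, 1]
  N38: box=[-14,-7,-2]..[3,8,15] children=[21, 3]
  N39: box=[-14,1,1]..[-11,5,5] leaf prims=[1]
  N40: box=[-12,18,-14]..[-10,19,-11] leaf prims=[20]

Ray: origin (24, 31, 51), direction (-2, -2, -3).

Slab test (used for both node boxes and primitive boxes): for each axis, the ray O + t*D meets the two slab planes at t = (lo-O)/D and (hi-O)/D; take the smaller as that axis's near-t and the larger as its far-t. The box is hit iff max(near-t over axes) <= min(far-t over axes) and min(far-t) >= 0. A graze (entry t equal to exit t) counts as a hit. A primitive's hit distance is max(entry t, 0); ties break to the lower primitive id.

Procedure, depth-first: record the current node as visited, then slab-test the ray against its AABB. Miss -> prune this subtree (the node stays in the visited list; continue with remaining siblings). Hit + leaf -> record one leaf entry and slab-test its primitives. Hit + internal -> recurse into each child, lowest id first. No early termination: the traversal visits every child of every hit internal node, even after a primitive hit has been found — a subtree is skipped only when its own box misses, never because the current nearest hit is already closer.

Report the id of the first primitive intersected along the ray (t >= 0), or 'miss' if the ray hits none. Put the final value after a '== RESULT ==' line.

Traverse from the root:
N0 x:[7/2,22] y:[9/2,51/2] z:[11,68/3] -> hit [11,22], descend [24, 31]
  N24 x:[4,19] y:[9/2,39/2] z:[12,67/3] -> hit [12,19], descend [30, 34]
    N30 x:[21/2,19] y:[9/2,19] z:[12,65/3] -> hit [12,19], descend [4, 38]
      N4 x:[16,37/2] y:[9/2,15/2] z:[12,65/3] -> miss, prune
      N38 x:[21/2,19] y:[23/2,19] z:[12,53/3] -> hit [12,53/3], descend [3, 21]
        N3 x:[12,19] y:[23/2,15] z:[46/3,53/3] -> miss, prune
        N21 x:[21/2,15] y:[27/2,19] z:[12,44/3] -> hit [27/2,44/3], descend [13, 20]
          N13 x:[29/2,15] y:[16,19] z:[12,14] -> miss, prune
          N20 x:[21/2,27/2] y:[27/2,31/2] z:[40/3,44/3] -> hit [27/2,27/2] leaf, test {P11@t=27/2}
    N34 x:[4,19/2] y:[5,39/2] z:[52/3,67/3] -> miss, prune
  N31 x:[7/2,22] y:[20,51/2] z:[11,68/3] -> hit [20,22], descend [6, 22]
    N6 x:[11,22] y:[20,51/2] z:[41/3,68/3] -> hit [20,22], descend [18, 29]
      N18 x:[11,22] y:[41/2,25] z:[21,68/3] -> hit [21,22], descend [15, 32]
        N15 x:[21,22] y:[41/2,25] z:[21,68/3] -> hit [21,22], descend [25, 33]
          N25 x:[43/2,22] y:[41/2,23] z:[21,65/3] -> hit [43/2,65/3] leaf, test {P6@t=43/2}
          N33 x:[21,43/2] y:[23,25] z:[64/3,68/3] -> miss, prune
        N32 x:[11,25/2] y:[23,49/2] z:[21,65/3] -> miss, prune
      N29 x:[14,21] y:[20,51/2] z:[41/3,47/3] -> miss, prune
    N22 x:[7/2,11] y:[41/2,51/2] z:[11,17] -> miss, prune

Visited [0, 24, 30, 4, 38, 3, 21, 13, 20, 34, 31, 6, 18, 15, 25, 33, 32, 29, 22]. Tests: 19 box, 2 leaf. Nearest: P11.

== RESULT ==
11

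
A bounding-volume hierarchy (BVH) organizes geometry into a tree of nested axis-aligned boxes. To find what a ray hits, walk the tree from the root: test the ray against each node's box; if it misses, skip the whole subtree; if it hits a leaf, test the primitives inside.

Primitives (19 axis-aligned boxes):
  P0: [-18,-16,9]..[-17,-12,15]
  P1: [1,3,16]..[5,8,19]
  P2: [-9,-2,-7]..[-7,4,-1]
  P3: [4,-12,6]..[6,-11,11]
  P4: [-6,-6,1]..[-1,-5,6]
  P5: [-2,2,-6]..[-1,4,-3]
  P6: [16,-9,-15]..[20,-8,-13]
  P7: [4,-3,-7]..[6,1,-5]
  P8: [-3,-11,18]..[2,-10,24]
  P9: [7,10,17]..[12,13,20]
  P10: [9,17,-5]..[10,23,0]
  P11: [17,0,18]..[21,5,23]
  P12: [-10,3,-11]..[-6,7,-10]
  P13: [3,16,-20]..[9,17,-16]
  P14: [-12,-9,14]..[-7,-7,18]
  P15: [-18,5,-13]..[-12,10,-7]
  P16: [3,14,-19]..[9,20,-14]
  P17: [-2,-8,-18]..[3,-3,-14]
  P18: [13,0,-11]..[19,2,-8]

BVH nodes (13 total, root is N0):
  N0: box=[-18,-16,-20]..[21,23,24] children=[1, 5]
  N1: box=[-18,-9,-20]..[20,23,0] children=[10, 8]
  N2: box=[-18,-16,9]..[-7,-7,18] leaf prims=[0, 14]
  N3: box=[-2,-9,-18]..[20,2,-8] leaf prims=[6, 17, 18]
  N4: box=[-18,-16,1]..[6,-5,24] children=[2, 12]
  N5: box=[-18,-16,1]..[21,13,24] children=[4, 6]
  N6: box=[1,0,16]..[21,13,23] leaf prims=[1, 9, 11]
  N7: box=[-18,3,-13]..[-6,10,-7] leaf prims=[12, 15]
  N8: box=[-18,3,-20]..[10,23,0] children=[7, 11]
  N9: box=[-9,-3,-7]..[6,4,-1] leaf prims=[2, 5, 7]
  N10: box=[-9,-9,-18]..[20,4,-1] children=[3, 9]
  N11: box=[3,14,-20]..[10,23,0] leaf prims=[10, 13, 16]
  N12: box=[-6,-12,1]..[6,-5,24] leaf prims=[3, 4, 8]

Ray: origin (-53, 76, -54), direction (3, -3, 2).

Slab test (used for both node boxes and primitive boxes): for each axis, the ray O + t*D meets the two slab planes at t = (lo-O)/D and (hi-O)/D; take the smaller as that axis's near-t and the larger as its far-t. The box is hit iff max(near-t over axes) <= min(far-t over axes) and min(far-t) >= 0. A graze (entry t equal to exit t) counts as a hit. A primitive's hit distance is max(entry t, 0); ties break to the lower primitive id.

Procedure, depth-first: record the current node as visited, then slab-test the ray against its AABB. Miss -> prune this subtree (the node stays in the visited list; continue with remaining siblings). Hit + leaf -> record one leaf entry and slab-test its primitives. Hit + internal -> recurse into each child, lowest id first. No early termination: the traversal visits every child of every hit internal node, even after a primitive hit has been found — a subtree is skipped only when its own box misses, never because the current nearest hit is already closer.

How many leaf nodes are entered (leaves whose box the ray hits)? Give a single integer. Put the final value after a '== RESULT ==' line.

Trace the traversal:
N0 x:[35/3,74/3] y:[53/3,92/3] z:[17,39] -> hit [53/3,74/3], descend [1, 5]
  N1 x:[35/3,73/3] y:[53/3,85/3] z:[17,27] -> hit [53/3,73/3], descend [8, 10]
    N8 x:[35/3,21] y:[53/3,73/3] z:[17,27] -> hit [53/3,21], descend [7, 11]
      N7 x:[35/3,47/3] y:[22,73/3] z:[41/2,47/2] -> miss, prune
      N11 x:[56/3,21] y:[53/3,62/3] z:[17,27] -> hit [56/3,62/3] leaf, test {P10(miss), P13(miss), P16@t=56/3}
    N10 x:[44/3,73/3] y:[24,85/3] z:[18,53/2] -> hit [24,73/3], descend [3, 9]
      N3 x:[17,73/3] y:[74/3,85/3] z:[18,23] -> miss, prune
      N9 x:[44/3,59/3] y:[24,79/3] z:[47/2,53/2] -> miss, prune
  N5 x:[35/3,74/3] y:[21,92/3] z:[55/2,39] -> miss, prune

Visited [0, 1, 8, 7, 11, 10, 3, 9, 5]. Tests: 9 box, 1 leaf. Nearest: P16.

== RESULT ==
1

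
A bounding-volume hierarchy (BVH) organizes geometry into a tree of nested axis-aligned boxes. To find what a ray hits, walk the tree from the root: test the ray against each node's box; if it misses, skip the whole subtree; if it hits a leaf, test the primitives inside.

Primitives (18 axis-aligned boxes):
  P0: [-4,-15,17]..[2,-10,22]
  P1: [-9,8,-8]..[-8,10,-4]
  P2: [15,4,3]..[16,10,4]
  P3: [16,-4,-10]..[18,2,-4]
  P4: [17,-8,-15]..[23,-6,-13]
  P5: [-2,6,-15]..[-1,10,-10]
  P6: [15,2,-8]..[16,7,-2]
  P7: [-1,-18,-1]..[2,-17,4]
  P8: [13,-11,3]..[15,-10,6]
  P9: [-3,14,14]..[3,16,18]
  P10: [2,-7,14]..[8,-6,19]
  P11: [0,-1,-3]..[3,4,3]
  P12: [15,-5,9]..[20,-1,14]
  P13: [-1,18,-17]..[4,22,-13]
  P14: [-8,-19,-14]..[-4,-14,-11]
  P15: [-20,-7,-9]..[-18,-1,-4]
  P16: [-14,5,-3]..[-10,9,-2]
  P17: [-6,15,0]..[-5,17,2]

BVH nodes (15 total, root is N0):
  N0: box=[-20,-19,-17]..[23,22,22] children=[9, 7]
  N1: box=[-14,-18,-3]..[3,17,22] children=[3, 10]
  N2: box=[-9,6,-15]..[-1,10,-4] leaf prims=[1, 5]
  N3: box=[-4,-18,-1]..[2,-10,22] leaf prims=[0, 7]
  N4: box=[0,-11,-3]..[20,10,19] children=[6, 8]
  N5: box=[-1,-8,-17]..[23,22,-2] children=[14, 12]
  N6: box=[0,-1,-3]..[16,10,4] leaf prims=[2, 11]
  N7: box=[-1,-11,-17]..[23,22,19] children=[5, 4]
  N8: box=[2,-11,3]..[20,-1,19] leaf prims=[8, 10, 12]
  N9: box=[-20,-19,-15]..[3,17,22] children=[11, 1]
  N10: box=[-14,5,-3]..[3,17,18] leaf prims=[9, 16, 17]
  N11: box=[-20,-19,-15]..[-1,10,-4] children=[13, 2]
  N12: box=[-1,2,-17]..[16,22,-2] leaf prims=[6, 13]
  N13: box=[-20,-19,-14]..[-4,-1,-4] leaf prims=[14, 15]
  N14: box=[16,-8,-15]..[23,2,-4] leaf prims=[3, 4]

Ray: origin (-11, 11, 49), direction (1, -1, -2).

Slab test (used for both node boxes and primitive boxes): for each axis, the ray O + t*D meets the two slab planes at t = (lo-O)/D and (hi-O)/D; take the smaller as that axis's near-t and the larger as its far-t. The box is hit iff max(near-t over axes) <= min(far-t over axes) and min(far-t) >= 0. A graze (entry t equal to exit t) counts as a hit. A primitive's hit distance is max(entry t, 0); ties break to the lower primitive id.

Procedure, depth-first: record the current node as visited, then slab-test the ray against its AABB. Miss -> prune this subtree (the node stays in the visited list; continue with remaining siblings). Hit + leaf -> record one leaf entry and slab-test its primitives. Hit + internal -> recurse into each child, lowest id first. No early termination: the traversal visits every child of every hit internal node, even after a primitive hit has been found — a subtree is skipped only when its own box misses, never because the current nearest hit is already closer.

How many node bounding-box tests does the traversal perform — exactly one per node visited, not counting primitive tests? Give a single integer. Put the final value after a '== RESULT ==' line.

Trace the traversal:
N0 x:[-9,34] y:[-11,30] z:[27/2,33] -> hit [27/2,30], descend [7, 9]
  N7 x:[10,34] y:[-11,22] z:[15,33] -> hit [15,22], descend [4, 5]
    N4 x:[11,31] y:[1,22] z:[15,26] -> hit [15,22], descend [6, 8]
      N6 x:[11,27] y:[1,12] z:[45/2,26] -> miss, prune
      N8 x:[13,31] y:[12,22] z:[15,23] -> hit [15,22] leaf, test {P8(miss), P10@t=17, P12(miss)}
    N5 x:[10,34] y:[-11,19] z:[51/2,33] -> miss, prune
  N9 x:[-9,14] y:[-6,30] z:[27/2,32] -> hit [27/2,14], descend [1, 11]
    N1 x:[-3,14] y:[-6,29] z:[27/2,26] -> hit [27/2,14], descend [3, 10]
      N3 x:[7,13] y:[21,29] z:[27/2,25] -> miss, prune
      N10 x:[-3,14] y:[-6,6] z:[31/2,26] -> miss, prune
    N11 x:[-9,10] y:[1,30] z:[53/2,32] -> miss, prune

11 AABB tests over nodes [0, 7, 4, 6, 8, 5, 9, 1, 3, 10, 11]; 1 leaf entered; closest P10.

== RESULT ==
11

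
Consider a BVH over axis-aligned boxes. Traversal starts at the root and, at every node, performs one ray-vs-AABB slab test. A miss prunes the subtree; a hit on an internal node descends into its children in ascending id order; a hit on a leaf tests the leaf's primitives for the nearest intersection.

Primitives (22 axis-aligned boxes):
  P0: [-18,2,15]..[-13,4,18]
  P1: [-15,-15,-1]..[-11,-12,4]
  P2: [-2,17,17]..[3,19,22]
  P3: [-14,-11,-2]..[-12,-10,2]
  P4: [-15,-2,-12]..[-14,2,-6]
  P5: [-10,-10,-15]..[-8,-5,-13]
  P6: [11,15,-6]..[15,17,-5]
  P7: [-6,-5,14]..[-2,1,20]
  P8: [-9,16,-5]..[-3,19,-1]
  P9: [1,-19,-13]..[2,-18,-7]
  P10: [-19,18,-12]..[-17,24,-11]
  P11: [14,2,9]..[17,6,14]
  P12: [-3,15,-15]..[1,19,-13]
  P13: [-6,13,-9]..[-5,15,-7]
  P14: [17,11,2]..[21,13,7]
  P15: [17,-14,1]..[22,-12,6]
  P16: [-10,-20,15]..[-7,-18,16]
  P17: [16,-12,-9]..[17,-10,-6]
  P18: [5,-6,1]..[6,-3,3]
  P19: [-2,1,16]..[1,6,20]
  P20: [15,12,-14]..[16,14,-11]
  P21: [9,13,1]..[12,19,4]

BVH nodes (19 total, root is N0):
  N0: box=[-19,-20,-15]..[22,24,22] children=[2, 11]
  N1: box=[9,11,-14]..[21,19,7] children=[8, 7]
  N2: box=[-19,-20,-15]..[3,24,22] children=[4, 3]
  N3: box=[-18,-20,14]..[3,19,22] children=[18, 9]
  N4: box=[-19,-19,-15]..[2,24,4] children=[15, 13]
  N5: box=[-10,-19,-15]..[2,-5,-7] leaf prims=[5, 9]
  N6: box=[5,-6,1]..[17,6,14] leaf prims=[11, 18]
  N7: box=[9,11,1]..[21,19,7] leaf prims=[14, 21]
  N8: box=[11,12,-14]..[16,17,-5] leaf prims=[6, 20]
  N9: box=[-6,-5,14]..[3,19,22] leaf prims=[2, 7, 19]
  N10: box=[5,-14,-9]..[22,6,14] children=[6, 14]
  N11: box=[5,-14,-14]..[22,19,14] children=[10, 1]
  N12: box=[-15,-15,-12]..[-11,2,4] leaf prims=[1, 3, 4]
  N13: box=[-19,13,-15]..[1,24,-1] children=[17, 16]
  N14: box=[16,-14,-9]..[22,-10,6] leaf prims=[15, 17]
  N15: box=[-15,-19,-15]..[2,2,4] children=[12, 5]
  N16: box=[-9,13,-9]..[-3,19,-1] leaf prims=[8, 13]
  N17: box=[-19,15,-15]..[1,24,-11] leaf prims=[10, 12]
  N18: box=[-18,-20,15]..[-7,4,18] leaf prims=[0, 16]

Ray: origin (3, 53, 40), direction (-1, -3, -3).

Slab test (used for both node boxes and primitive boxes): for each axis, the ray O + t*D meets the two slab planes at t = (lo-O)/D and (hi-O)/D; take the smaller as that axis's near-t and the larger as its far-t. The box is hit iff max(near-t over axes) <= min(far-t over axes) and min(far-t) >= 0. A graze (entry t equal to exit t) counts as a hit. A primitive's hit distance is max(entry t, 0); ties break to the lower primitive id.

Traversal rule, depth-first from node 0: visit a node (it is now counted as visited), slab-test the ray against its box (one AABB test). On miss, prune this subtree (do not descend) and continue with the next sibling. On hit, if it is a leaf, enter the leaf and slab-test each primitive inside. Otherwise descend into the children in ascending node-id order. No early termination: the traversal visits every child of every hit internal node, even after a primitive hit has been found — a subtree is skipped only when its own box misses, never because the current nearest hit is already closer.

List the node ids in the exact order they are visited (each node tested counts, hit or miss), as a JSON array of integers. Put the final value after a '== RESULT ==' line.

Walk:
N0 x:[-19,22] y:[29/3,73/3] z:[6,55/3] -> hit [29/3,55/3], descend [2, 11]
  N2 x:[0,22] y:[29/3,73/3] z:[6,55/3] -> hit [29/3,55/3], descend [3, 4]
    N3 x:[0,21] y:[34/3,73/3] z:[6,26/3] -> miss, prune
    N4 x:[1,22] y:[29/3,24] z:[12,55/3] -> hit [12,55/3], descend [13, 15]
      N13 x:[2,22] y:[29/3,40/3] z:[41/3,55/3] -> miss, prune
      N15 x:[1,18] y:[17,24] z:[12,55/3] -> hit [17,18], descend [5, 12]
        N5 x:[1,13] y:[58/3,24] z:[47/3,55/3] -> miss, prune
        N12 x:[14,18] y:[17,68/3] z:[12,52/3] -> hit [17,52/3] leaf, test {P1(miss), P3(miss), P4@t=17}
  N11 x:[-19,-2] y:[34/3,67/3] z:[26/3,18] -> miss, prune

order=[0, 2, 3, 4, 13, 15, 5, 12, 11]  |boxes|=9  |leaves|=1  hit=P4

== RESULT ==
[0, 2, 3, 4, 13, 15, 5, 12, 11]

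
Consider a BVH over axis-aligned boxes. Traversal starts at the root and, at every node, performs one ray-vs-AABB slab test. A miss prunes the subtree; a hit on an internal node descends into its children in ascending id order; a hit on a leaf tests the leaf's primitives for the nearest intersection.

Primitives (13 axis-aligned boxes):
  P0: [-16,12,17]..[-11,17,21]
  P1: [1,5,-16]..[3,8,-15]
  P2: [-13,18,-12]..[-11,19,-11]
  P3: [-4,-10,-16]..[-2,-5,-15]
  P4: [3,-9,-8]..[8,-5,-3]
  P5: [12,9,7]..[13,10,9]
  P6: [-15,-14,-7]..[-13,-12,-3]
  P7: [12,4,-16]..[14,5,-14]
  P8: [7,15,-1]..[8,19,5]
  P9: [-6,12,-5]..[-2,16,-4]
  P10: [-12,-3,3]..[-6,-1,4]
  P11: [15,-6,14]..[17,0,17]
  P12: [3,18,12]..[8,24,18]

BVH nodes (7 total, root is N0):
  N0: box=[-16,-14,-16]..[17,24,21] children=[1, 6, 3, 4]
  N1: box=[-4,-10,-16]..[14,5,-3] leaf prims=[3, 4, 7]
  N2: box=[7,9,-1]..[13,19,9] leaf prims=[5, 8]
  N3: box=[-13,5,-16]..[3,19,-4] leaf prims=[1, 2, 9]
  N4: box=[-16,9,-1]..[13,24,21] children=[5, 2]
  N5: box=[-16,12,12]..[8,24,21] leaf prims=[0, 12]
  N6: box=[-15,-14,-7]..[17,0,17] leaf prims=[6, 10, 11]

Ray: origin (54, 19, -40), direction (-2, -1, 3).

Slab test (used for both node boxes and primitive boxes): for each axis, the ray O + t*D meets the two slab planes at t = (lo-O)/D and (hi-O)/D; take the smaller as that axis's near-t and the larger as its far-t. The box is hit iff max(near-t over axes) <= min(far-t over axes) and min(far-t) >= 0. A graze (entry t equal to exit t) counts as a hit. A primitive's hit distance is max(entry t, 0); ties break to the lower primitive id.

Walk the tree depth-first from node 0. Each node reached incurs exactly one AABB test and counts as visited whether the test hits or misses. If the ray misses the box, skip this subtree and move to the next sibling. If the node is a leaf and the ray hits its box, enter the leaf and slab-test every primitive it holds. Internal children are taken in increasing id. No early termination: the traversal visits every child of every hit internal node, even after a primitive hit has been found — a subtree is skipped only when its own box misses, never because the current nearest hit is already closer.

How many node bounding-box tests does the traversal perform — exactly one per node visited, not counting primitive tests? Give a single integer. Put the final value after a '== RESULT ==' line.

Traverse from the root:
N0 x:[37/2,35] y:[-5,33] z:[8,61/3] -> hit [37/2,61/3], descend [1, 3, 4, 6]
  N1 x:[20,29] y:[14,29] z:[8,37/3] -> miss, prune
  N3 x:[51/2,67/2] y:[0,14] z:[8,12] -> miss, prune
  N4 x:[41/2,35] y:[-5,10] z:[13,61/3] -> miss, prune
  N6 x:[37/2,69/2] y:[19,33] z:[11,19] -> hit [19,19] leaf, test {P6(miss), P10(miss), P11@t=19}

Summary -> nodes [0, 1, 3, 4, 6]; box-tests=5; leaf-entries=1; first=P11

== RESULT ==
5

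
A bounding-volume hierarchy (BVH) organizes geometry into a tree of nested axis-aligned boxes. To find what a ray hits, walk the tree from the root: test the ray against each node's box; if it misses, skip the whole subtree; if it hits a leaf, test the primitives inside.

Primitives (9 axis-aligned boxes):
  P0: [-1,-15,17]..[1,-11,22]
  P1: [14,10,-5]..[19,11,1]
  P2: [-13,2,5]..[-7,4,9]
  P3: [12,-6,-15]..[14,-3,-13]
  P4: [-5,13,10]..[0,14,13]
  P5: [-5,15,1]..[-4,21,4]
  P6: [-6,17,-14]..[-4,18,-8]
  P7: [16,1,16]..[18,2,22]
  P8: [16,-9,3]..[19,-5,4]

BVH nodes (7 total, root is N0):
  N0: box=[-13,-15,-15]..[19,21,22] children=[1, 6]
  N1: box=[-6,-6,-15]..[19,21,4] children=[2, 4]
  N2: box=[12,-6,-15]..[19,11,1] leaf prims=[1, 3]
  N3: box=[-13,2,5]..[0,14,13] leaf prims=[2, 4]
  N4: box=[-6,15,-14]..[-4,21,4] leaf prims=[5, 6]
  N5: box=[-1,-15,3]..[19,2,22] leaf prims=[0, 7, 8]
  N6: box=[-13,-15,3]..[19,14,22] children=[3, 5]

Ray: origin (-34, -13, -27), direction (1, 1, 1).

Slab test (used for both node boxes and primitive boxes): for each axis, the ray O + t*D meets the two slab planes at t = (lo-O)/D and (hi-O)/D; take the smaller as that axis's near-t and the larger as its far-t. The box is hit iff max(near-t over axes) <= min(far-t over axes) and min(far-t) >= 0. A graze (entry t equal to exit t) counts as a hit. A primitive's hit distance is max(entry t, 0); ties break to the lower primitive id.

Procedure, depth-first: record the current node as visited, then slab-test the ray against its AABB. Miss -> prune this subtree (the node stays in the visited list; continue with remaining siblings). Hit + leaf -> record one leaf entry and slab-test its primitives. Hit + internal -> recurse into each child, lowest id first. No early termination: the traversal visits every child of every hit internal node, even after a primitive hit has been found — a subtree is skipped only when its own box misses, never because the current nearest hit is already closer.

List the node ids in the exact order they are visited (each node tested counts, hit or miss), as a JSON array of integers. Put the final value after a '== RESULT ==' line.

Traverse from the root:
N0 x:[21,53] y:[-2,34] z:[12,49] -> hit [21,34], descend [1, 6]
  N1 x:[28,53] y:[7,34] z:[12,31] -> hit [28,31], descend [2, 4]
    N2 x:[46,53] y:[7,24] z:[12,28] -> miss, prune
    N4 x:[28,30] y:[28,34] z:[13,31] -> hit [28,30] leaf, test {P5@t=29, P6(miss)}
  N6 x:[21,53] y:[-2,27] z:[30,49] -> miss, prune

5 AABB tests over nodes [0, 1, 2, 4, 6]; 1 leaf entered; closest P5.

== RESULT ==
[0, 1, 2, 4, 6]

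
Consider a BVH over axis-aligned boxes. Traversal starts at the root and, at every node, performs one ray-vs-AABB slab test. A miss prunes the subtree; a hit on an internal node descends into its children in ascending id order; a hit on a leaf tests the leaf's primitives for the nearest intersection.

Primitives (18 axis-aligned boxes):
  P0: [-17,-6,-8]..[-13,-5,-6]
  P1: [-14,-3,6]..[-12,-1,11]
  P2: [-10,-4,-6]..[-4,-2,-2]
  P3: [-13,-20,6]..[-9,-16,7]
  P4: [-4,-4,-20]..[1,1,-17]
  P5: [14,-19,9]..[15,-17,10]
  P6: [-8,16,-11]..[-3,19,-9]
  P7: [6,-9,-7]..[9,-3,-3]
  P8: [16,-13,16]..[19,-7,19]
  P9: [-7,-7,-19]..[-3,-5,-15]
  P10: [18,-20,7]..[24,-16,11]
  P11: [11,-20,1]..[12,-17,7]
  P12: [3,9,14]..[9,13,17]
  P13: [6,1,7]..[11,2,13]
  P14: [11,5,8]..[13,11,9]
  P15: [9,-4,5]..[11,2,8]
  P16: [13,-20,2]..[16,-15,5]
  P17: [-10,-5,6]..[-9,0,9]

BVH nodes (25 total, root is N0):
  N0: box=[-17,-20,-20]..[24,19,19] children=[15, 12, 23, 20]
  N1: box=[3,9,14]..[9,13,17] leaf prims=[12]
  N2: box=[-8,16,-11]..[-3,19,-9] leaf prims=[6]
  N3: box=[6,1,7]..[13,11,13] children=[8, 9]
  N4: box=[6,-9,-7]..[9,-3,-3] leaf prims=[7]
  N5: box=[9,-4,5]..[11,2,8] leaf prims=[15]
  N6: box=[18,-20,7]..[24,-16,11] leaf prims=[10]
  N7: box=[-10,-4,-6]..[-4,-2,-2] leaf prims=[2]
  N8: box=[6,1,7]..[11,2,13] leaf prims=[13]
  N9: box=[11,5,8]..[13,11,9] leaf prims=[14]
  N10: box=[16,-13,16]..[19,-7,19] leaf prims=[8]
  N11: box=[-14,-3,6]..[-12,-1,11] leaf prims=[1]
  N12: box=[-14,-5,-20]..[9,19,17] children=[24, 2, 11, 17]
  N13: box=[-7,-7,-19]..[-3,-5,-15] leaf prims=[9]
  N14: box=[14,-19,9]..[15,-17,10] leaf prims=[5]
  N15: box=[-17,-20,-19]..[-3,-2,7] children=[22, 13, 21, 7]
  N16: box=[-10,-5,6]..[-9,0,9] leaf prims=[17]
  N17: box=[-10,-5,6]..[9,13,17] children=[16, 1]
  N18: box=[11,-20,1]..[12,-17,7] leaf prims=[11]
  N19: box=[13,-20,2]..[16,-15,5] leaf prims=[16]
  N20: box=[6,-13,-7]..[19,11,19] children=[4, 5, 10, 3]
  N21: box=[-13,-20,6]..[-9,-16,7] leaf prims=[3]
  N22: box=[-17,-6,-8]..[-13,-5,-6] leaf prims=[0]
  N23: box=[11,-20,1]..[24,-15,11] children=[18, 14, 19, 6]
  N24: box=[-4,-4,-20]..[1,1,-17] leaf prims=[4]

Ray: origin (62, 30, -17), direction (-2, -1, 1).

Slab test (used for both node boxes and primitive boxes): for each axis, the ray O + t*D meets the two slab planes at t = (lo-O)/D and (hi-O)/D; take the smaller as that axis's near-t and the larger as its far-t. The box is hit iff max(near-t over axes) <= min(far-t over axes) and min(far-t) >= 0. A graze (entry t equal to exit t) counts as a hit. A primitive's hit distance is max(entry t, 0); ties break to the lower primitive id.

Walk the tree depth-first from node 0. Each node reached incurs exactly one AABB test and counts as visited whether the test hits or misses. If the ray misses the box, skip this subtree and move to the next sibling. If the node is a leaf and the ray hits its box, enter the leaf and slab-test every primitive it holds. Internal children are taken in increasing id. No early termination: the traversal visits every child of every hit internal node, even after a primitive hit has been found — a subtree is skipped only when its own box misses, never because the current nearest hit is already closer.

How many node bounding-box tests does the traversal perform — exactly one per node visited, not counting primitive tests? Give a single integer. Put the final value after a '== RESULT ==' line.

Trace the traversal:
N0 x:[19,79/2] y:[11,50] z:[-3,36] -> hit [19,36], descend [12, 15, 20, 23]
  N12 x:[53/2,38] y:[11,35] z:[-3,34] -> hit [53/2,34], descend [2, 11, 17, 24]
    N2 x:[65/2,35] y:[11,14] z:[6,8] -> miss, prune
    N11 x:[37,38] y:[31,33] z:[23,28] -> miss, prune
    N17 x:[53/2,36] y:[17,35] z:[23,34] -> hit [53/2,34], descend [1, 16]
      N1 x:[53/2,59/2] y:[17,21] z:[31,34] -> miss, prune
      N16 x:[71/2,36] y:[30,35] z:[23,26] -> miss, prune
    N24 x:[61/2,33] y:[29,34] z:[-3,0] -> miss, prune
  N15 x:[65/2,79/2] y:[32,50] z:[-2,24] -> miss, prune
  N20 x:[43/2,28] y:[19,43] z:[10,36] -> hit [43/2,28], descend [3, 4, 5, 10]
    N3 x:[49/2,28] y:[19,29] z:[24,30] -> hit [49/2,28], descend [8, 9]
      N8 x:[51/2,28] y:[28,29] z:[24,30] -> hit [28,28] leaf, test {P13@t=28}
      N9 x:[49/2,51/2] y:[19,25] z:[25,26] -> hit [25,25] leaf, test {P14@t=25}
    N4 x:[53/2,28] y:[33,39] z:[10,14] -> miss, prune
    N5 x:[51/2,53/2] y:[28,34] z:[22,25] -> miss, prune
    N10 x:[43/2,23] y:[37,43] z:[33,36] -> miss, prune
  N23 x:[19,51/2] y:[45,50] z:[18,28] -> miss, prune

17 AABB tests over nodes [0, 12, 2, 11, 17, 1, 16, 24, 15, 20, 3, 8, 9, 4, 5, 10, 23]; 2 leaves entered; closest P14.

== RESULT ==
17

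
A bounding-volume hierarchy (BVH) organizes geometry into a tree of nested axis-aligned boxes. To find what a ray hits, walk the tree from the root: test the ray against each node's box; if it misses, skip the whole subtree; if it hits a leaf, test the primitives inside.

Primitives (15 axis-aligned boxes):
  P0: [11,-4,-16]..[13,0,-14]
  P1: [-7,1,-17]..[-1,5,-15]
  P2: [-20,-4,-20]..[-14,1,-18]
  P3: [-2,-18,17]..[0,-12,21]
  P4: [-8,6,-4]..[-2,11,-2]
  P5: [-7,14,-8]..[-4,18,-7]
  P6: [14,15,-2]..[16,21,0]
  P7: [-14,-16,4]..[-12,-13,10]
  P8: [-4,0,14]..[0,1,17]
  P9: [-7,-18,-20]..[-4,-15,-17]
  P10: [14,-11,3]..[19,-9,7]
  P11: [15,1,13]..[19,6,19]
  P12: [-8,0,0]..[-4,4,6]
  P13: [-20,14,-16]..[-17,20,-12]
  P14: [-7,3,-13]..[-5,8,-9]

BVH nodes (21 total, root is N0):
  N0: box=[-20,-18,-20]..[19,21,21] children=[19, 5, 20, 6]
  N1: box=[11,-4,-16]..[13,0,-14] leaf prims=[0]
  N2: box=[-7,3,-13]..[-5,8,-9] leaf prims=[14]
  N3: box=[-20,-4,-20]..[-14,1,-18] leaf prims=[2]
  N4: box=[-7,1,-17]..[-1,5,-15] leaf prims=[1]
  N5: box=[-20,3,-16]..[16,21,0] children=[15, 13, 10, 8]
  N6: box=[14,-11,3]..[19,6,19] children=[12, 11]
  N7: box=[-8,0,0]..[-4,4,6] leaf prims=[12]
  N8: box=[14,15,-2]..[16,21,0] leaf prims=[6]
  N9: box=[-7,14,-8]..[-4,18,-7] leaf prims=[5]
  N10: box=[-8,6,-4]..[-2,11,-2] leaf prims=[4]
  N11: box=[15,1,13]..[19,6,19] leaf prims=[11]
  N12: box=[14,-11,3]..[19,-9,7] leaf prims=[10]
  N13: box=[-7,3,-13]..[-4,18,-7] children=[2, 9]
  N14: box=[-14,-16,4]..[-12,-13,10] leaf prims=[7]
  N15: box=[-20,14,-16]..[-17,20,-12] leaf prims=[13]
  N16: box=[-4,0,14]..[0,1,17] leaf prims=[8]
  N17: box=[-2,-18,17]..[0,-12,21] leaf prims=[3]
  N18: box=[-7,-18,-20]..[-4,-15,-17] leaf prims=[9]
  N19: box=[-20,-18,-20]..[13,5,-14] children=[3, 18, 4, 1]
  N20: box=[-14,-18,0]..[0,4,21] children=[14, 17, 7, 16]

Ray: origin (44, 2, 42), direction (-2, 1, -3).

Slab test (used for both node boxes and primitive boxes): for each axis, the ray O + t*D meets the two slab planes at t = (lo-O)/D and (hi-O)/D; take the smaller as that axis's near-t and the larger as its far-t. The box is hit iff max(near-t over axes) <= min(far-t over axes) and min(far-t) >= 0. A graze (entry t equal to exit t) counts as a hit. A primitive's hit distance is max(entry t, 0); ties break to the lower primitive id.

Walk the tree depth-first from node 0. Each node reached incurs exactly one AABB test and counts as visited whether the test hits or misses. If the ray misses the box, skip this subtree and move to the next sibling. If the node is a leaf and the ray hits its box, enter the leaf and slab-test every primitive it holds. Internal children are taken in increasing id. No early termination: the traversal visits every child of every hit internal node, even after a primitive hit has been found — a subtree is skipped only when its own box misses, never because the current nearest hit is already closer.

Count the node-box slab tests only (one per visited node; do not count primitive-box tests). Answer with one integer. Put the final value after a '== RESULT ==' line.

Traverse from the root:
N0 x:[25/2,32] y:[-20,19] z:[7,62/3] -> hit [25/2,19], descend [5, 6, 19, 20]
  N5 x:[14,32] y:[1,19] z:[14,58/3] -> hit [14,19], descend [8, 10, 13, 15]
    N8 x:[14,15] y:[13,19] z:[14,44/3] -> hit [14,44/3] leaf, test {P6@t=14}
    N10 x:[23,26] y:[4,9] z:[44/3,46/3] -> miss, prune
    N13 x:[24,51/2] y:[1,16] z:[49/3,55/3] -> miss, prune
    N15 x:[61/2,32] y:[12,18] z:[18,58/3] -> miss, prune
  N6 x:[25/2,15] y:[-13,4] z:[23/3,13] -> miss, prune
  N19 x:[31/2,32] y:[-20,3] z:[56/3,62/3] -> miss, prune
  N20 x:[22,29] y:[-20,2] z:[7,14] -> miss, prune

Summary -> nodes [0, 5, 8, 10, 13, 15, 6, 19, 20]; box-tests=9; leaf-entries=1; first=P6

== RESULT ==
9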